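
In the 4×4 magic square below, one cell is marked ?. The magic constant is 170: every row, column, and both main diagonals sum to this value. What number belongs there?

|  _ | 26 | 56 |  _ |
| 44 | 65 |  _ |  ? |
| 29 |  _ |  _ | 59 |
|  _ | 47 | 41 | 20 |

The remaining cell in row 4 is (4,1) = 170 − 108 = 62.
Column 1: 44 + 29 + 62 + ? = 170, so (1,1) = 35.
Using column 2: 26 + 65 + 47 + ? → (3,2) = 170 − 138 = 32.
Main diagonal: 35 + 65 + 20 + ? = 170, so (3,3) = 50.
Using row 1: 35 + 26 + 56 + ? → (1,4) = 170 − 117 = 53.
Using column 3: 56 + 50 + 41 + ? → (2,3) = 170 − 147 = 23.
Column 4 needs 170; the known cells sum to 132, so (2,4) = 38.

38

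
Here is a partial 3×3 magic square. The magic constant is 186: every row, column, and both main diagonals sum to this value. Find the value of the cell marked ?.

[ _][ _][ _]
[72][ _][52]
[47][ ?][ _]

The remaining cell in row 2 is (2,2) = 186 − 124 = 62.
Using column 1: 72 + 47 + ? → (1,1) = 186 − 119 = 67.
Main diagonal needs 186; the known cells sum to 129, so (3,3) = 57.
Anti-diagonal: 62 + 47 + ? = 186, so (1,3) = 77.
From row 1, 186 − (67 + 77) gives (1,2) = 42.
Row 3: 47 + 57 + ? = 186, so (3,2) = 82.

82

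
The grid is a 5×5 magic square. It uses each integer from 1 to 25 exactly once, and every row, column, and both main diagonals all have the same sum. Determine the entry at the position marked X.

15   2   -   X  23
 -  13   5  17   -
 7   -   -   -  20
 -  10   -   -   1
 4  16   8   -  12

6

The entries are 1 through 25, which sum to 325, so each line sums to 325/5 = 65.
Row 5 needs 65; the known cells sum to 40, so (5,4) = 25.
Column 2 must total 65; the given cells sum to 41, so (3,2) = 24.
The remaining cell in column 5 is (2,5) = 65 − 56 = 9.
Using anti-diagonal: 23 + 17 + 10 + 4 + ? → (3,3) = 65 − 54 = 11.
The remaining cell in row 2 is (2,1) = 65 − 44 = 21.
Using row 3: 7 + 24 + 11 + 20 + ? → (3,4) = 65 − 62 = 3.
The remaining cell in column 1 is (4,1) = 65 − 47 = 18.
Main diagonal must total 65; the given cells sum to 51, so (4,4) = 14.
Row 4: 18 + 10 + 14 + 1 + ? = 65, so (4,3) = 22.
From column 3, 65 − (5 + 11 + 22 + 8) gives (1,3) = 19.
Column 4 must total 65; the given cells sum to 59, so (1,4) = 6.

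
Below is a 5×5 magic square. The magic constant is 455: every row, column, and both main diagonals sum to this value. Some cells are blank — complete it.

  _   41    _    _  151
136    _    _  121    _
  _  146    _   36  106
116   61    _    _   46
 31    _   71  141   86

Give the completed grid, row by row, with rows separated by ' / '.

96 41 111 56 151 / 136 81 51 121 66 / 76 146 91 36 106 / 116 61 131 101 46 / 31 126 71 141 86

The remaining cell in row 5 is (5,2) = 455 − 329 = 126.
Using column 2: 41 + 146 + 61 + 126 + ? → (2,2) = 455 − 374 = 81.
Column 5 needs 455; the known cells sum to 389, so (2,5) = 66.
From anti-diagonal, 455 − (151 + 121 + 61 + 31) gives (3,3) = 91.
The remaining cell in row 2 is (2,3) = 455 − 404 = 51.
The remaining cell in row 3 is (3,1) = 455 − 379 = 76.
Column 1: 136 + 76 + 116 + 31 + ? = 455, so (1,1) = 96.
Main diagonal needs 455; the known cells sum to 354, so (4,4) = 101.
The remaining cell in row 4 is (4,3) = 455 − 324 = 131.
Column 3 needs 455; the known cells sum to 344, so (1,3) = 111.
From column 4, 455 − (121 + 36 + 101 + 141) gives (1,4) = 56.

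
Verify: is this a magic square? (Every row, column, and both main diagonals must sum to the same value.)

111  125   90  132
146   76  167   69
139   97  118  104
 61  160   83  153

Row 1: 111 + 125 + 90 + 132 = 458.
Row 2: 146 + 76 + 167 + 69 = 458.
Row 3: 139 + 97 + 118 + 104 = 458.
Row 4: 61 + 160 + 83 + 153 = 457.
Column 1: 111 + 146 + 139 + 61 = 457.
Column 2: 125 + 76 + 97 + 160 = 458.
Column 3: 90 + 167 + 118 + 83 = 458.
Column 4: 132 + 69 + 104 + 153 = 458.
Main diagonal: 111 + 76 + 118 + 153 = 458.
Anti-diagonal: 132 + 167 + 97 + 61 = 457.

No — column 2 sums to 458 but row 4 sums to 457.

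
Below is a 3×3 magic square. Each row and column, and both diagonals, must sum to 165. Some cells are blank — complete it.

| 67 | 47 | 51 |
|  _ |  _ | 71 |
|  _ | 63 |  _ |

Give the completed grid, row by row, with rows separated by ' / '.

From column 2, 165 − (47 + 63) gives (2,2) = 55.
Column 3 needs 165; the known cells sum to 122, so (3,3) = 43.
Anti-diagonal: 51 + 55 + ? = 165, so (3,1) = 59.
Using row 2: 55 + 71 + ? → (2,1) = 165 − 126 = 39.

67 47 51 / 39 55 71 / 59 63 43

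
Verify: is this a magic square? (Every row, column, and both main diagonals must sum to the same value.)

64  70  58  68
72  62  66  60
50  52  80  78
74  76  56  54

Yes

Row 1: 64 + 70 + 58 + 68 = 260.
Row 2: 72 + 62 + 66 + 60 = 260.
Row 3: 50 + 52 + 80 + 78 = 260.
Row 4: 74 + 76 + 56 + 54 = 260.
Column 1: 64 + 72 + 50 + 74 = 260.
Column 2: 70 + 62 + 52 + 76 = 260.
Column 3: 58 + 66 + 80 + 56 = 260.
Column 4: 68 + 60 + 78 + 54 = 260.
Main diagonal: 64 + 62 + 80 + 54 = 260.
Anti-diagonal: 68 + 66 + 52 + 74 = 260.
All lines sum to 260.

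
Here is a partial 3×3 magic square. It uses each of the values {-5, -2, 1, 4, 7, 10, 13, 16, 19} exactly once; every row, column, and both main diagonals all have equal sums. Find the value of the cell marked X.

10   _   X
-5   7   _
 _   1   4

-2

The 9 entries sum to 63, so each line sums to 63/3 = 21.
From row 2, 21 − (-5 + 7) gives (2,3) = 19.
The remaining cell in row 3 is (3,1) = 21 − 5 = 16.
The remaining cell in column 2 is (1,2) = 21 − 8 = 13.
Column 3 needs 21; the known cells sum to 23, so (1,3) = -2.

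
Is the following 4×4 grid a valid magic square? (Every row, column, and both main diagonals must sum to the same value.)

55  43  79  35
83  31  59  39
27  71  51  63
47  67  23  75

Row 1: 55 + 43 + 79 + 35 = 212.
Row 2: 83 + 31 + 59 + 39 = 212.
Row 3: 27 + 71 + 51 + 63 = 212.
Row 4: 47 + 67 + 23 + 75 = 212.
Column 1: 55 + 83 + 27 + 47 = 212.
Column 2: 43 + 31 + 71 + 67 = 212.
Column 3: 79 + 59 + 51 + 23 = 212.
Column 4: 35 + 39 + 63 + 75 = 212.
Main diagonal: 55 + 31 + 51 + 75 = 212.
Anti-diagonal: 35 + 59 + 71 + 47 = 212.
All lines sum to 212.

Yes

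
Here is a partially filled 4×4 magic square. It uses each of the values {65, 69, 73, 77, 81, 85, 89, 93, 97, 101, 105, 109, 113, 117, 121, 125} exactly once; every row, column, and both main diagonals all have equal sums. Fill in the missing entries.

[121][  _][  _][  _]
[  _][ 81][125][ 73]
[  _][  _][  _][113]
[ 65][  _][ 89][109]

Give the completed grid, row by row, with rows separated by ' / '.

121 77 97 85 / 101 81 125 73 / 93 105 69 113 / 65 117 89 109

The 16 entries sum to 1520, so each line sums to 1520/4 = 380.
The remaining cell in row 2 is (2,1) = 380 − 279 = 101.
The remaining cell in row 4 is (4,2) = 380 − 263 = 117.
From column 1, 380 − (121 + 101 + 65) gives (3,1) = 93.
Column 4 must total 380; the given cells sum to 295, so (1,4) = 85.
Main diagonal must total 380; the given cells sum to 311, so (3,3) = 69.
Using anti-diagonal: 85 + 125 + 65 + ? → (3,2) = 380 − 275 = 105.
Using column 2: 81 + 105 + 117 + ? → (1,2) = 380 − 303 = 77.
Using column 3: 125 + 69 + 89 + ? → (1,3) = 380 − 283 = 97.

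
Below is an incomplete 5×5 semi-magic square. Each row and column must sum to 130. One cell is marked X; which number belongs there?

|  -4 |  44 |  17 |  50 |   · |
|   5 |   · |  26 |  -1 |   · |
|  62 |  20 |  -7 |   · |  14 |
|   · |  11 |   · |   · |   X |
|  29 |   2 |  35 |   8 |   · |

-10

Using row 1: -4 + 44 + 17 + 50 + ? → (1,5) = 130 − 107 = 23.
Using row 3: 62 + 20 + (-7) + 14 + ? → (3,4) = 130 − 89 = 41.
Row 5 needs 130; the known cells sum to 74, so (5,5) = 56.
From column 1, 130 − (-4 + 5 + 62 + 29) gives (4,1) = 38.
Column 2: 44 + 20 + 11 + 2 + ? = 130, so (2,2) = 53.
Column 3 needs 130; the known cells sum to 71, so (4,3) = 59.
Column 4 must total 130; the given cells sum to 98, so (4,4) = 32.
Row 2 needs 130; the known cells sum to 83, so (2,5) = 47.
Row 4 must total 130; the given cells sum to 140, so (4,5) = -10.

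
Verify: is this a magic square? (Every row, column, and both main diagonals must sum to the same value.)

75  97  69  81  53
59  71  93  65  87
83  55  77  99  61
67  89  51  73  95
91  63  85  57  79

Yes

Row 1: 75 + 97 + 69 + 81 + 53 = 375.
Row 2: 59 + 71 + 93 + 65 + 87 = 375.
Row 3: 83 + 55 + 77 + 99 + 61 = 375.
Row 4: 67 + 89 + 51 + 73 + 95 = 375.
Row 5: 91 + 63 + 85 + 57 + 79 = 375.
Column 1: 75 + 59 + 83 + 67 + 91 = 375.
Column 2: 97 + 71 + 55 + 89 + 63 = 375.
Column 3: 69 + 93 + 77 + 51 + 85 = 375.
Column 4: 81 + 65 + 99 + 73 + 57 = 375.
Column 5: 53 + 87 + 61 + 95 + 79 = 375.
Main diagonal: 75 + 71 + 77 + 73 + 79 = 375.
Anti-diagonal: 53 + 65 + 77 + 89 + 91 = 375.
All lines sum to 375.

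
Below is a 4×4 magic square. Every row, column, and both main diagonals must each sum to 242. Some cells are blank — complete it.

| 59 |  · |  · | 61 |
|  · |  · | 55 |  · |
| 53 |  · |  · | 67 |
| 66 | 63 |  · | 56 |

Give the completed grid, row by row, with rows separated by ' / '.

59 54 68 61 / 64 65 55 58 / 53 60 62 67 / 66 63 57 56

From row 4, 242 − (66 + 63 + 56) gives (4,3) = 57.
Column 1 must total 242; the given cells sum to 178, so (2,1) = 64.
Column 4 needs 242; the known cells sum to 184, so (2,4) = 58.
The remaining cell in anti-diagonal is (3,2) = 242 − 182 = 60.
The remaining cell in row 2 is (2,2) = 242 − 177 = 65.
Row 3: 53 + 60 + 67 + ? = 242, so (3,3) = 62.
Column 2 must total 242; the given cells sum to 188, so (1,2) = 54.
Column 3: 55 + 62 + 57 + ? = 242, so (1,3) = 68.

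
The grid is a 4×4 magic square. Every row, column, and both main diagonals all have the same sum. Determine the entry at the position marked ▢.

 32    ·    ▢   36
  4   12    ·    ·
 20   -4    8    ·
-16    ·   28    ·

Column 1 is complete and sums to 40; that is the magic constant.
Row 3 needs 40; the known cells sum to 24, so (3,4) = 16.
The remaining cell in main diagonal is (4,4) = 40 − 52 = -12.
Anti-diagonal must total 40; the given cells sum to 16, so (2,3) = 24.
Row 2 needs 40; the known cells sum to 40, so (2,4) = 0.
From row 4, 40 − (-16 + 28 + (-12)) gives (4,2) = 40.
Column 2 must total 40; the given cells sum to 48, so (1,2) = -8.
Column 3: 24 + 8 + 28 + ? = 40, so (1,3) = -20.

-20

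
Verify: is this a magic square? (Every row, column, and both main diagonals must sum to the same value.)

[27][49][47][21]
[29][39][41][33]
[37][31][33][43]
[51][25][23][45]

No — row 3 sums to 144 but row 2 sums to 142.

Row 1: 27 + 49 + 47 + 21 = 144.
Row 2: 29 + 39 + 41 + 33 = 142.
Row 3: 37 + 31 + 33 + 43 = 144.
Row 4: 51 + 25 + 23 + 45 = 144.
Column 1: 27 + 29 + 37 + 51 = 144.
Column 2: 49 + 39 + 31 + 25 = 144.
Column 3: 47 + 41 + 33 + 23 = 144.
Column 4: 21 + 33 + 43 + 45 = 142.
Main diagonal: 27 + 39 + 33 + 45 = 144.
Anti-diagonal: 21 + 41 + 31 + 51 = 144.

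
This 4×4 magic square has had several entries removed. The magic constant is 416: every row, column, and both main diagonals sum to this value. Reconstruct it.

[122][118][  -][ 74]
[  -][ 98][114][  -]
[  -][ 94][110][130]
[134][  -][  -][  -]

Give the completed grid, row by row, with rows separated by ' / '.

122 118 102 74 / 78 98 114 126 / 82 94 110 130 / 134 106 90 86

Using row 1: 122 + 118 + 74 + ? → (1,3) = 416 − 314 = 102.
Row 3 must total 416; the given cells sum to 334, so (3,1) = 82.
The remaining cell in column 1 is (2,1) = 416 − 338 = 78.
Column 2 needs 416; the known cells sum to 310, so (4,2) = 106.
The remaining cell in column 3 is (4,3) = 416 − 326 = 90.
Main diagonal: 122 + 98 + 110 + ? = 416, so (4,4) = 86.
Row 2 must total 416; the given cells sum to 290, so (2,4) = 126.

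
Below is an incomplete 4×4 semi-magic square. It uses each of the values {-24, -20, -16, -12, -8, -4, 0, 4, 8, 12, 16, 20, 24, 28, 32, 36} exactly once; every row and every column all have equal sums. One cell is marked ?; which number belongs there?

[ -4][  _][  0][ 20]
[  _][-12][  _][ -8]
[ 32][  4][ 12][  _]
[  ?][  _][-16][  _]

-20

The 16 entries sum to 96, so each line sums to 96/4 = 24.
Row 1 must total 24; the given cells sum to 16, so (1,2) = 8.
Row 3 needs 24; the known cells sum to 48, so (3,4) = -24.
Using column 2: 8 + (-12) + 4 + ? → (4,2) = 24 − 0 = 24.
Column 3 must total 24; the given cells sum to -4, so (2,3) = 28.
The remaining cell in column 4 is (4,4) = 24 − (-12) = 36.
Row 2 needs 24; the known cells sum to 8, so (2,1) = 16.
Row 4 must total 24; the given cells sum to 44, so (4,1) = -20.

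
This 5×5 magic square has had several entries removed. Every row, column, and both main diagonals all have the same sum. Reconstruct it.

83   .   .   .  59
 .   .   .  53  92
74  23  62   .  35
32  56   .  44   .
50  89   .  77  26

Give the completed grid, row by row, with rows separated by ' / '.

Anti-diagonal is already complete: 59 + 53 + 62 + 56 + 50 = 280, so that is the magic constant.
Row 3: 74 + 23 + 62 + 35 + ? = 280, so (3,4) = 86.
Using row 5: 50 + 89 + 77 + 26 + ? → (5,3) = 280 − 242 = 38.
The remaining cell in column 1 is (2,1) = 280 − 239 = 41.
Column 4 must total 280; the given cells sum to 260, so (1,4) = 20.
From column 5, 280 − (59 + 92 + 35 + 26) gives (4,5) = 68.
Main diagonal: 83 + 62 + 44 + 26 + ? = 280, so (2,2) = 65.
From row 2, 280 − (41 + 65 + 53 + 92) gives (2,3) = 29.
Row 4: 32 + 56 + 44 + 68 + ? = 280, so (4,3) = 80.
Column 2 needs 280; the known cells sum to 233, so (1,2) = 47.
The remaining cell in column 3 is (1,3) = 280 − 209 = 71.

83 47 71 20 59 / 41 65 29 53 92 / 74 23 62 86 35 / 32 56 80 44 68 / 50 89 38 77 26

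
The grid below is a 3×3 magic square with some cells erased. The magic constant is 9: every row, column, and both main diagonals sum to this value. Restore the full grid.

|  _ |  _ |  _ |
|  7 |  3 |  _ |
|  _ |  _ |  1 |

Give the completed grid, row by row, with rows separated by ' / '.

Row 2 must total 9; the given cells sum to 10, so (2,3) = -1.
The remaining cell in column 3 is (1,3) = 9 − 0 = 9.
From main diagonal, 9 − (3 + 1) gives (1,1) = 5.
Anti-diagonal: 9 + 3 + ? = 9, so (3,1) = -3.
From row 1, 9 − (5 + 9) gives (1,2) = -5.
Row 3 must total 9; the given cells sum to -2, so (3,2) = 11.

5 -5 9 / 7 3 -1 / -3 11 1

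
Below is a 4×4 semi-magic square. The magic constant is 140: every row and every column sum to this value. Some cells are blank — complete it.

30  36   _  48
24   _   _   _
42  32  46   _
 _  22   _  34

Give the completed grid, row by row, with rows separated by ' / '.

30 36 26 48 / 24 50 28 38 / 42 32 46 20 / 44 22 40 34

From row 1, 140 − (30 + 36 + 48) gives (1,3) = 26.
Using row 3: 42 + 32 + 46 + ? → (3,4) = 140 − 120 = 20.
From column 1, 140 − (30 + 24 + 42) gives (4,1) = 44.
Column 2: 36 + 32 + 22 + ? = 140, so (2,2) = 50.
Column 4: 48 + 20 + 34 + ? = 140, so (2,4) = 38.
Row 2 needs 140; the known cells sum to 112, so (2,3) = 28.
From row 4, 140 − (44 + 22 + 34) gives (4,3) = 40.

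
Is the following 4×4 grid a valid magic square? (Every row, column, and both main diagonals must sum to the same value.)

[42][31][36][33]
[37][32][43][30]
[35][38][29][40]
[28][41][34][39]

Yes

Row 1: 42 + 31 + 36 + 33 = 142.
Row 2: 37 + 32 + 43 + 30 = 142.
Row 3: 35 + 38 + 29 + 40 = 142.
Row 4: 28 + 41 + 34 + 39 = 142.
Column 1: 42 + 37 + 35 + 28 = 142.
Column 2: 31 + 32 + 38 + 41 = 142.
Column 3: 36 + 43 + 29 + 34 = 142.
Column 4: 33 + 30 + 40 + 39 = 142.
Main diagonal: 42 + 32 + 29 + 39 = 142.
Anti-diagonal: 33 + 43 + 38 + 28 = 142.
All lines sum to 142.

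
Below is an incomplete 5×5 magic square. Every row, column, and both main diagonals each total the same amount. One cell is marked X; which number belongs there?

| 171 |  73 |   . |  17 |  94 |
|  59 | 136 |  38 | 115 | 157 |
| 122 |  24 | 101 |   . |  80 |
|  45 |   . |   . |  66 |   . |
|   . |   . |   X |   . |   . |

Row 2 is complete and sums to 505; that is the magic constant.
From row 1, 505 − (171 + 73 + 17 + 94) gives (1,3) = 150.
Row 3 needs 505; the known cells sum to 327, so (3,4) = 178.
Column 1 needs 505; the known cells sum to 397, so (5,1) = 108.
Using column 4: 17 + 115 + 178 + 66 + ? → (5,4) = 505 − 376 = 129.
Main diagonal: 171 + 136 + 101 + 66 + ? = 505, so (5,5) = 31.
From anti-diagonal, 505 − (94 + 115 + 101 + 108) gives (4,2) = 87.
The remaining cell in column 2 is (5,2) = 505 − 320 = 185.
Using column 5: 94 + 157 + 80 + 31 + ? → (4,5) = 505 − 362 = 143.
Row 4: 45 + 87 + 66 + 143 + ? = 505, so (4,3) = 164.
The remaining cell in row 5 is (5,3) = 505 − 453 = 52.

52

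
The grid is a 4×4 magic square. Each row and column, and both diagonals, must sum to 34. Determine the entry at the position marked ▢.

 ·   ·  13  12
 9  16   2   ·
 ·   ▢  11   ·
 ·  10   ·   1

5

Row 2 needs 34; the known cells sum to 27, so (2,4) = 7.
From column 3, 34 − (13 + 2 + 11) gives (4,3) = 8.
Column 4 needs 34; the known cells sum to 20, so (3,4) = 14.
From main diagonal, 34 − (16 + 11 + 1) gives (1,1) = 6.
Using row 1: 6 + 13 + 12 + ? → (1,2) = 34 − 31 = 3.
Row 4 must total 34; the given cells sum to 19, so (4,1) = 15.
Column 1: 6 + 9 + 15 + ? = 34, so (3,1) = 4.
From column 2, 34 − (3 + 16 + 10) gives (3,2) = 5.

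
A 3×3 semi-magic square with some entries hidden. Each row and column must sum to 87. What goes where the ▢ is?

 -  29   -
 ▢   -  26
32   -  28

30

The remaining cell in row 3 is (3,2) = 87 − 60 = 27.
The remaining cell in column 2 is (2,2) = 87 − 56 = 31.
Column 3: 26 + 28 + ? = 87, so (1,3) = 33.
Row 1 must total 87; the given cells sum to 62, so (1,1) = 25.
Row 2 must total 87; the given cells sum to 57, so (2,1) = 30.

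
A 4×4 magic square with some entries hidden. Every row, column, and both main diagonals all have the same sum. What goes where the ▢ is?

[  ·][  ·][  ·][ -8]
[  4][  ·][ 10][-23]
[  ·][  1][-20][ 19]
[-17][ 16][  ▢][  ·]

-11

Anti-diagonal is complete and sums to -14; that is the magic constant.
Row 2 must total -14; the given cells sum to -9, so (2,2) = -5.
The remaining cell in row 3 is (3,1) = -14 − 0 = -14.
Column 1 needs -14; the known cells sum to -27, so (1,1) = 13.
The remaining cell in column 2 is (1,2) = -14 − 12 = -26.
The remaining cell in column 4 is (4,4) = -14 − (-12) = -2.
Row 1 must total -14; the given cells sum to -21, so (1,3) = 7.
Row 4 needs -14; the known cells sum to -3, so (4,3) = -11.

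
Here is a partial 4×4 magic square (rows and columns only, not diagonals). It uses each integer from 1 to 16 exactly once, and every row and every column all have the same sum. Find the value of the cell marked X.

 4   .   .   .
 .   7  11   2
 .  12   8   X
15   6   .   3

13

The entries are 1 through 16, which sum to 136, so each line sums to 136/4 = 34.
Using row 2: 7 + 11 + 2 + ? → (2,1) = 34 − 20 = 14.
From row 4, 34 − (15 + 6 + 3) gives (4,3) = 10.
The remaining cell in column 1 is (3,1) = 34 − 33 = 1.
Column 2 must total 34; the given cells sum to 25, so (1,2) = 9.
The remaining cell in column 3 is (1,3) = 34 − 29 = 5.
Row 1: 4 + 9 + 5 + ? = 34, so (1,4) = 16.
From row 3, 34 − (1 + 12 + 8) gives (3,4) = 13.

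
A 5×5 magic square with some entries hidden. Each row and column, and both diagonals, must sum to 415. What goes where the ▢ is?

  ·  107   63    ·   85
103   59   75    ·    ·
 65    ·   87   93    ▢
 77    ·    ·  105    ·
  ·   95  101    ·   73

Column 3 must total 415; the given cells sum to 326, so (4,3) = 89.
Main diagonal must total 415; the given cells sum to 324, so (1,1) = 91.
The remaining cell in row 1 is (1,4) = 415 − 346 = 69.
Column 1 must total 415; the given cells sum to 336, so (5,1) = 79.
From row 5, 415 − (79 + 95 + 101 + 73) gives (5,4) = 67.
From column 4, 415 − (69 + 93 + 105 + 67) gives (2,4) = 81.
Using anti-diagonal: 85 + 81 + 87 + 79 + ? → (4,2) = 415 − 332 = 83.
From row 2, 415 − (103 + 59 + 75 + 81) gives (2,5) = 97.
Using row 4: 77 + 83 + 89 + 105 + ? → (4,5) = 415 − 354 = 61.
Column 2 must total 415; the given cells sum to 344, so (3,2) = 71.
Column 5 must total 415; the given cells sum to 316, so (3,5) = 99.

99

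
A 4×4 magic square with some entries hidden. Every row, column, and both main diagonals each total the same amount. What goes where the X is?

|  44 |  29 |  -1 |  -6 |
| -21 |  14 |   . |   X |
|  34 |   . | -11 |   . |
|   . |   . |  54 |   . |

Row 1 is complete and sums to 66; that is the magic constant.
Column 1 needs 66; the known cells sum to 57, so (4,1) = 9.
Column 3: -1 + (-11) + 54 + ? = 66, so (2,3) = 24.
Main diagonal needs 66; the known cells sum to 47, so (4,4) = 19.
Anti-diagonal: -6 + 24 + 9 + ? = 66, so (3,2) = 39.
Row 2: -21 + 14 + 24 + ? = 66, so (2,4) = 49.

49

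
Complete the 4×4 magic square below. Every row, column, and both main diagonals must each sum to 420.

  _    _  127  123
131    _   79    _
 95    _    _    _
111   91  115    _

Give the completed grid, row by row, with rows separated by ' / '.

Using row 4: 111 + 91 + 115 + ? → (4,4) = 420 − 317 = 103.
Column 1 must total 420; the given cells sum to 337, so (1,1) = 83.
From column 3, 420 − (127 + 79 + 115) gives (3,3) = 99.
The remaining cell in main diagonal is (2,2) = 420 − 285 = 135.
From anti-diagonal, 420 − (123 + 79 + 111) gives (3,2) = 107.
Using row 1: 83 + 127 + 123 + ? → (1,2) = 420 − 333 = 87.
The remaining cell in row 2 is (2,4) = 420 − 345 = 75.
Row 3 must total 420; the given cells sum to 301, so (3,4) = 119.

83 87 127 123 / 131 135 79 75 / 95 107 99 119 / 111 91 115 103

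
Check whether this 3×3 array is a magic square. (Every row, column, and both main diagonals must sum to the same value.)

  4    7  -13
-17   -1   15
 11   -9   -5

Row 1: 4 + 7 + (-13) = -2.
Row 2: -17 + (-1) + 15 = -3.
Row 3: 11 + (-9) + (-5) = -3.
Column 1: 4 + (-17) + 11 = -2.
Column 2: 7 + (-1) + (-9) = -3.
Column 3: -13 + 15 + (-5) = -3.
Main diagonal: 4 + (-1) + (-5) = -2.
Anti-diagonal: -13 + (-1) + 11 = -3.

No — main diagonal sums to -2 but row 2 sums to -3.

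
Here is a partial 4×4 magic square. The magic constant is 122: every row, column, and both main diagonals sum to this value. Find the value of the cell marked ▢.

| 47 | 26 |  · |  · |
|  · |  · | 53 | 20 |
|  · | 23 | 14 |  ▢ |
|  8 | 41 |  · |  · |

From column 2, 122 − (26 + 23 + 41) gives (2,2) = 32.
Main diagonal needs 122; the known cells sum to 93, so (4,4) = 29.
Anti-diagonal must total 122; the given cells sum to 84, so (1,4) = 38.
Row 1 must total 122; the given cells sum to 111, so (1,3) = 11.
The remaining cell in row 2 is (2,1) = 122 − 105 = 17.
The remaining cell in row 4 is (4,3) = 122 − 78 = 44.
Column 1 needs 122; the known cells sum to 72, so (3,1) = 50.
Column 4: 38 + 20 + 29 + ? = 122, so (3,4) = 35.

35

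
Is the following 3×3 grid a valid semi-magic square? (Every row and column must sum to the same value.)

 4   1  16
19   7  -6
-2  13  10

No — column 2 sums to 21 but column 3 sums to 20.

Row 1: 4 + 1 + 16 = 21.
Row 2: 19 + 7 + (-6) = 20.
Row 3: -2 + 13 + 10 = 21.
Column 1: 4 + 19 + (-2) = 21.
Column 2: 1 + 7 + 13 = 21.
Column 3: 16 + (-6) + 10 = 20.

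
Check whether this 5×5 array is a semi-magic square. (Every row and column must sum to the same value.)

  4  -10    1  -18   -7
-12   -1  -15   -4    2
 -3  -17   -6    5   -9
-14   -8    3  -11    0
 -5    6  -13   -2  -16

Row 1: 4 + (-10) + 1 + (-18) + (-7) = -30.
Row 2: -12 + (-1) + (-15) + (-4) + 2 = -30.
Row 3: -3 + (-17) + (-6) + 5 + (-9) = -30.
Row 4: -14 + (-8) + 3 + (-11) + 0 = -30.
Row 5: -5 + 6 + (-13) + (-2) + (-16) = -30.
Column 1: 4 + (-12) + (-3) + (-14) + (-5) = -30.
Column 2: -10 + (-1) + (-17) + (-8) + 6 = -30.
Column 3: 1 + (-15) + (-6) + 3 + (-13) = -30.
Column 4: -18 + (-4) + 5 + (-11) + (-2) = -30.
Column 5: -7 + 2 + (-9) + 0 + (-16) = -30.
All lines sum to -30.

Yes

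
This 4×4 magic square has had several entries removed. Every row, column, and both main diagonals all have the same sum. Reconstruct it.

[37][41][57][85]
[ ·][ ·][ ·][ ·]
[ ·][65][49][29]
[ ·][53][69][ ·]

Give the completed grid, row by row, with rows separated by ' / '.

37 41 57 85 / 81 61 45 33 / 77 65 49 29 / 25 53 69 73

Row 1 is already complete: 37 + 41 + 57 + 85 = 220, so that is the magic constant.
From row 3, 220 − (65 + 49 + 29) gives (3,1) = 77.
Column 2: 41 + 65 + 53 + ? = 220, so (2,2) = 61.
Using column 3: 57 + 49 + 69 + ? → (2,3) = 220 − 175 = 45.
The remaining cell in main diagonal is (4,4) = 220 − 147 = 73.
Anti-diagonal needs 220; the known cells sum to 195, so (4,1) = 25.
Column 1 must total 220; the given cells sum to 139, so (2,1) = 81.
The remaining cell in column 4 is (2,4) = 220 − 187 = 33.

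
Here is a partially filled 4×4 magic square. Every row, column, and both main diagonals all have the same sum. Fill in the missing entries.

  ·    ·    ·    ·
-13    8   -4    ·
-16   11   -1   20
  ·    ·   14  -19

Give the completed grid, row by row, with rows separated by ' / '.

Row 3 is already complete: -16 + 11 + -1 + 20 = 14, so that is the magic constant.
Row 2: -13 + 8 + (-4) + ? = 14, so (2,4) = 23.
From column 3, 14 − (-4 + (-1) + 14) gives (1,3) = 5.
Column 4: 23 + 20 + (-19) + ? = 14, so (1,4) = -10.
Main diagonal: 8 + (-1) + (-19) + ? = 14, so (1,1) = 26.
Anti-diagonal must total 14; the given cells sum to -3, so (4,1) = 17.
Row 1 needs 14; the known cells sum to 21, so (1,2) = -7.
Using row 4: 17 + 14 + (-19) + ? → (4,2) = 14 − 12 = 2.

26 -7 5 -10 / -13 8 -4 23 / -16 11 -1 20 / 17 2 14 -19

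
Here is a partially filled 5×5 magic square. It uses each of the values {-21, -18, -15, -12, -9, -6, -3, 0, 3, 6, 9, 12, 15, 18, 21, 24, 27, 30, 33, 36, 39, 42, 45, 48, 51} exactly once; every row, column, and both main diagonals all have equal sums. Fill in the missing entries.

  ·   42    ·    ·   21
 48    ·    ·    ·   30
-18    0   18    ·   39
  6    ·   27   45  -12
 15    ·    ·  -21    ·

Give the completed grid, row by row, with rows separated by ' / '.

The 25 entries sum to 375, so each line sums to 375/5 = 75.
Row 3 must total 75; the given cells sum to 39, so (3,4) = 36.
Using row 4: 6 + 27 + 45 + (-12) + ? → (4,2) = 75 − 66 = 9.
Using column 1: 48 + (-18) + 6 + 15 + ? → (1,1) = 75 − 51 = 24.
Column 5 needs 75; the known cells sum to 78, so (5,5) = -3.
From main diagonal, 75 − (24 + 18 + 45 + (-3)) gives (2,2) = -9.
Anti-diagonal must total 75; the given cells sum to 63, so (2,4) = 12.
From row 2, 75 − (48 + (-9) + 12 + 30) gives (2,3) = -6.
From column 2, 75 − (42 + (-9) + 0 + 9) gives (5,2) = 33.
Using column 4: 12 + 36 + 45 + (-21) + ? → (1,4) = 75 − 72 = 3.
The remaining cell in row 1 is (1,3) = 75 − 90 = -15.
The remaining cell in row 5 is (5,3) = 75 − 24 = 51.

24 42 -15 3 21 / 48 -9 -6 12 30 / -18 0 18 36 39 / 6 9 27 45 -12 / 15 33 51 -21 -3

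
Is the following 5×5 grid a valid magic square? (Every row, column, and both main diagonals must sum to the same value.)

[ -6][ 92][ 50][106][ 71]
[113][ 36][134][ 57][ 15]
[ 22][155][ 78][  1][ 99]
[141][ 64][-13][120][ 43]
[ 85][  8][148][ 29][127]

Row 1: -6 + 92 + 50 + 106 + 71 = 313.
Row 2: 113 + 36 + 134 + 57 + 15 = 355.
Row 3: 22 + 155 + 78 + 1 + 99 = 355.
Row 4: 141 + 64 + (-13) + 120 + 43 = 355.
Row 5: 85 + 8 + 148 + 29 + 127 = 397.
Column 1: -6 + 113 + 22 + 141 + 85 = 355.
Column 2: 92 + 36 + 155 + 64 + 8 = 355.
Column 3: 50 + 134 + 78 + (-13) + 148 = 397.
Column 4: 106 + 57 + 1 + 120 + 29 = 313.
Column 5: 71 + 15 + 99 + 43 + 127 = 355.
Main diagonal: -6 + 36 + 78 + 120 + 127 = 355.
Anti-diagonal: 71 + 57 + 78 + 64 + 85 = 355.

No — main diagonal sums to 355 but column 4 sums to 313.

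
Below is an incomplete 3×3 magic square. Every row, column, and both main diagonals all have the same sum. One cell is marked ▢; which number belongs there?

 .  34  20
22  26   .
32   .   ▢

Anti-diagonal is complete and sums to 78; that is the magic constant.
Row 1 must total 78; the given cells sum to 54, so (1,1) = 24.
Row 2: 22 + 26 + ? = 78, so (2,3) = 30.
Column 2: 34 + 26 + ? = 78, so (3,2) = 18.
Using column 3: 20 + 30 + ? → (3,3) = 78 − 50 = 28.

28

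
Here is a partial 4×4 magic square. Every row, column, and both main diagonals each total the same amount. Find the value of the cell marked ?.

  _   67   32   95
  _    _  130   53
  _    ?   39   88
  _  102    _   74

60

Column 4 is complete and sums to 310; that is the magic constant.
Row 1 needs 310; the known cells sum to 194, so (1,1) = 116.
Column 3 must total 310; the given cells sum to 201, so (4,3) = 109.
From main diagonal, 310 − (116 + 39 + 74) gives (2,2) = 81.
From row 2, 310 − (81 + 130 + 53) gives (2,1) = 46.
From row 4, 310 − (102 + 109 + 74) gives (4,1) = 25.
The remaining cell in column 1 is (3,1) = 310 − 187 = 123.
From column 2, 310 − (67 + 81 + 102) gives (3,2) = 60.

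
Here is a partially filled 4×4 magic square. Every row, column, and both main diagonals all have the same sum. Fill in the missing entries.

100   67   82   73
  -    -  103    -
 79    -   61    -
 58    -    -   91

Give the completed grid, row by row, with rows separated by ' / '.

Row 1 is already complete: 100 + 67 + 82 + 73 = 322, so that is the magic constant.
Column 1 must total 322; the given cells sum to 237, so (2,1) = 85.
Column 3: 82 + 103 + 61 + ? = 322, so (4,3) = 76.
The remaining cell in main diagonal is (2,2) = 322 − 252 = 70.
Anti-diagonal: 73 + 103 + 58 + ? = 322, so (3,2) = 88.
Row 2 needs 322; the known cells sum to 258, so (2,4) = 64.
Row 3 must total 322; the given cells sum to 228, so (3,4) = 94.
From row 4, 322 − (58 + 76 + 91) gives (4,2) = 97.

100 67 82 73 / 85 70 103 64 / 79 88 61 94 / 58 97 76 91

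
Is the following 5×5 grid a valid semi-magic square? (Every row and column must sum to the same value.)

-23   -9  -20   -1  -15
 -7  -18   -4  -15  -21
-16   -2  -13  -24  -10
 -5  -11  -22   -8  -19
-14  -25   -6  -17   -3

Row 1: -23 + (-9) + (-20) + (-1) + (-15) = -68.
Row 2: -7 + (-18) + (-4) + (-15) + (-21) = -65.
Row 3: -16 + (-2) + (-13) + (-24) + (-10) = -65.
Row 4: -5 + (-11) + (-22) + (-8) + (-19) = -65.
Row 5: -14 + (-25) + (-6) + (-17) + (-3) = -65.
Column 1: -23 + (-7) + (-16) + (-5) + (-14) = -65.
Column 2: -9 + (-18) + (-2) + (-11) + (-25) = -65.
Column 3: -20 + (-4) + (-13) + (-22) + (-6) = -65.
Column 4: -1 + (-15) + (-24) + (-8) + (-17) = -65.
Column 5: -15 + (-21) + (-10) + (-19) + (-3) = -68.

No — row 1 sums to -68 but column 4 sums to -65.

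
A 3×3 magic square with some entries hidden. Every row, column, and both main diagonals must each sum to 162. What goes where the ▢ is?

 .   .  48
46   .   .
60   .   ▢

52

The remaining cell in column 1 is (1,1) = 162 − 106 = 56.
Anti-diagonal must total 162; the given cells sum to 108, so (2,2) = 54.
Row 1: 56 + 48 + ? = 162, so (1,2) = 58.
The remaining cell in row 2 is (2,3) = 162 − 100 = 62.
Column 2 must total 162; the given cells sum to 112, so (3,2) = 50.
The remaining cell in column 3 is (3,3) = 162 − 110 = 52.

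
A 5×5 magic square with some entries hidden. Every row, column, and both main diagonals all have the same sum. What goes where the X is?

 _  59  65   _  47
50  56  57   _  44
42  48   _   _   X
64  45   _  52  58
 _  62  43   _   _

66

Column 2 is complete and sums to 270; that is the magic constant.
Using row 2: 50 + 56 + 57 + 44 + ? → (2,4) = 270 − 207 = 63.
Row 4 must total 270; the given cells sum to 219, so (4,3) = 51.
Column 3 needs 270; the known cells sum to 216, so (3,3) = 54.
The remaining cell in anti-diagonal is (5,1) = 270 − 209 = 61.
Using column 1: 50 + 42 + 64 + 61 + ? → (1,1) = 270 − 217 = 53.
Main diagonal needs 270; the known cells sum to 215, so (5,5) = 55.
Row 1 must total 270; the given cells sum to 224, so (1,4) = 46.
Row 5: 61 + 62 + 43 + 55 + ? = 270, so (5,4) = 49.
Using column 4: 46 + 63 + 52 + 49 + ? → (3,4) = 270 − 210 = 60.
From column 5, 270 − (47 + 44 + 58 + 55) gives (3,5) = 66.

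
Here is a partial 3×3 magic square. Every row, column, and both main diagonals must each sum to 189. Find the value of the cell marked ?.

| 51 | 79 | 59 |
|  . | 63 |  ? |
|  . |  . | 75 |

Column 2 needs 189; the known cells sum to 142, so (3,2) = 47.
From column 3, 189 − (59 + 75) gives (2,3) = 55.

55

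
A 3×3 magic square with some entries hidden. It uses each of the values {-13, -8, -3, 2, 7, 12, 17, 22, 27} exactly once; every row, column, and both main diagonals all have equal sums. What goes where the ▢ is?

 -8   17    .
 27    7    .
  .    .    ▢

The 9 entries sum to 63, so each line sums to 63/3 = 21.
Row 1 needs 21; the known cells sum to 9, so (1,3) = 12.
Row 2 needs 21; the known cells sum to 34, so (2,3) = -13.
Column 1 needs 21; the known cells sum to 19, so (3,1) = 2.
Column 2 must total 21; the given cells sum to 24, so (3,2) = -3.
The remaining cell in column 3 is (3,3) = 21 − (-1) = 22.

22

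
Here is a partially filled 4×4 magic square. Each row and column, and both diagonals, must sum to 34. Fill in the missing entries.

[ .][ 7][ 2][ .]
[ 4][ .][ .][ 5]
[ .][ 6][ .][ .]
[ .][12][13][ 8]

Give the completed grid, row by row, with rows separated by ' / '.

14 7 2 11 / 4 9 16 5 / 15 6 3 10 / 1 12 13 8

The remaining cell in row 4 is (4,1) = 34 − 33 = 1.
Column 2 needs 34; the known cells sum to 25, so (2,2) = 9.
Row 2 needs 34; the known cells sum to 18, so (2,3) = 16.
Column 3 must total 34; the given cells sum to 31, so (3,3) = 3.
The remaining cell in main diagonal is (1,1) = 34 − 20 = 14.
The remaining cell in anti-diagonal is (1,4) = 34 − 23 = 11.
The remaining cell in column 1 is (3,1) = 34 − 19 = 15.
Column 4 needs 34; the known cells sum to 24, so (3,4) = 10.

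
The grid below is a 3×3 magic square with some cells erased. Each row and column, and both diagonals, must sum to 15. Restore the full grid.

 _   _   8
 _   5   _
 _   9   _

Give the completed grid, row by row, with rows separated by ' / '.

6 1 8 / 7 5 3 / 2 9 4

Column 2 must total 15; the given cells sum to 14, so (1,2) = 1.
Using anti-diagonal: 8 + 5 + ? → (3,1) = 15 − 13 = 2.
Row 1 needs 15; the known cells sum to 9, so (1,1) = 6.
The remaining cell in row 3 is (3,3) = 15 − 11 = 4.
The remaining cell in column 1 is (2,1) = 15 − 8 = 7.
Using column 3: 8 + 4 + ? → (2,3) = 15 − 12 = 3.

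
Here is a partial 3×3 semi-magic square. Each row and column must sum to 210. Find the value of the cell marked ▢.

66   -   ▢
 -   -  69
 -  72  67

74

Row 3 needs 210; the known cells sum to 139, so (3,1) = 71.
Using column 1: 66 + 71 + ? → (2,1) = 210 − 137 = 73.
Column 3: 69 + 67 + ? = 210, so (1,3) = 74.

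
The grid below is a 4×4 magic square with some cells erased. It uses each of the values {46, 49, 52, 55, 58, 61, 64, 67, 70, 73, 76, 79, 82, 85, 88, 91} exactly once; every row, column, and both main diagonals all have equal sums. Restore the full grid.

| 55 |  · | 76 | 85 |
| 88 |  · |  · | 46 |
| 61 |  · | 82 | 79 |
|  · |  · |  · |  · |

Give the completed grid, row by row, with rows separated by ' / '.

55 58 76 85 / 88 73 67 46 / 61 52 82 79 / 70 91 49 64

The 16 entries sum to 1096, so each line sums to 1096/4 = 274.
Using row 1: 55 + 76 + 85 + ? → (1,2) = 274 − 216 = 58.
Row 3: 61 + 82 + 79 + ? = 274, so (3,2) = 52.
Column 1 needs 274; the known cells sum to 204, so (4,1) = 70.
Column 4 must total 274; the given cells sum to 210, so (4,4) = 64.
From main diagonal, 274 − (55 + 82 + 64) gives (2,2) = 73.
The remaining cell in anti-diagonal is (2,3) = 274 − 207 = 67.
Column 2 needs 274; the known cells sum to 183, so (4,2) = 91.
Column 3 needs 274; the known cells sum to 225, so (4,3) = 49.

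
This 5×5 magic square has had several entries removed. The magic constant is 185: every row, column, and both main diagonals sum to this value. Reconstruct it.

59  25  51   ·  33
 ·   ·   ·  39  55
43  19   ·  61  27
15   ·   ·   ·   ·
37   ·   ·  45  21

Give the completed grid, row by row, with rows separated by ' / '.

Row 1 needs 185; the known cells sum to 168, so (1,4) = 17.
Row 3 must total 185; the given cells sum to 150, so (3,3) = 35.
Column 1: 59 + 43 + 15 + 37 + ? = 185, so (2,1) = 31.
Column 4 needs 185; the known cells sum to 162, so (4,4) = 23.
From column 5, 185 − (33 + 55 + 27 + 21) gives (4,5) = 49.
Using main diagonal: 59 + 35 + 23 + 21 + ? → (2,2) = 185 − 138 = 47.
Anti-diagonal: 33 + 39 + 35 + 37 + ? = 185, so (4,2) = 41.
Row 2 must total 185; the given cells sum to 172, so (2,3) = 13.
Row 4 needs 185; the known cells sum to 128, so (4,3) = 57.
Column 2 needs 185; the known cells sum to 132, so (5,2) = 53.
Column 3 needs 185; the known cells sum to 156, so (5,3) = 29.

59 25 51 17 33 / 31 47 13 39 55 / 43 19 35 61 27 / 15 41 57 23 49 / 37 53 29 45 21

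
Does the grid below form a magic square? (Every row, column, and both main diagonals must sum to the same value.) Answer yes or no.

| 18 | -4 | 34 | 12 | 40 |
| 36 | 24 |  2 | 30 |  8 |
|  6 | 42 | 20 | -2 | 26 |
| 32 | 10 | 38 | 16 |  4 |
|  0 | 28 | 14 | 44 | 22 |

No — row 5 sums to 108 but column 1 sums to 92.

Row 1: 18 + (-4) + 34 + 12 + 40 = 100.
Row 2: 36 + 24 + 2 + 30 + 8 = 100.
Row 3: 6 + 42 + 20 + (-2) + 26 = 92.
Row 4: 32 + 10 + 38 + 16 + 4 = 100.
Row 5: 0 + 28 + 14 + 44 + 22 = 108.
Column 1: 18 + 36 + 6 + 32 + 0 = 92.
Column 2: -4 + 24 + 42 + 10 + 28 = 100.
Column 3: 34 + 2 + 20 + 38 + 14 = 108.
Column 4: 12 + 30 + (-2) + 16 + 44 = 100.
Column 5: 40 + 8 + 26 + 4 + 22 = 100.
Main diagonal: 18 + 24 + 20 + 16 + 22 = 100.
Anti-diagonal: 40 + 30 + 20 + 10 + 0 = 100.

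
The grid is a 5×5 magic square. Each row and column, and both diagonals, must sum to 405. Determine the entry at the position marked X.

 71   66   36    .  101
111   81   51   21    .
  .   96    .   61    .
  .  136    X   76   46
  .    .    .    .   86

106

Row 1 must total 405; the given cells sum to 274, so (1,4) = 131.
Row 2: 111 + 81 + 51 + 21 + ? = 405, so (2,5) = 141.
The remaining cell in column 2 is (5,2) = 405 − 379 = 26.
Using column 4: 131 + 21 + 61 + 76 + ? → (5,4) = 405 − 289 = 116.
Column 5 needs 405; the known cells sum to 374, so (3,5) = 31.
Using main diagonal: 71 + 81 + 76 + 86 + ? → (3,3) = 405 − 314 = 91.
Anti-diagonal: 101 + 21 + 91 + 136 + ? = 405, so (5,1) = 56.
The remaining cell in row 3 is (3,1) = 405 − 279 = 126.
Using row 5: 56 + 26 + 116 + 86 + ? → (5,3) = 405 − 284 = 121.
The remaining cell in column 1 is (4,1) = 405 − 364 = 41.
Column 3 must total 405; the given cells sum to 299, so (4,3) = 106.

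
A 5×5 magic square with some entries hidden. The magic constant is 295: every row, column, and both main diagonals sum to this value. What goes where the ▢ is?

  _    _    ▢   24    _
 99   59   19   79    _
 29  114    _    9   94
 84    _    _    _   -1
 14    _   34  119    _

Row 2: 99 + 59 + 19 + 79 + ? = 295, so (2,5) = 39.
The remaining cell in row 3 is (3,3) = 295 − 246 = 49.
Column 1 must total 295; the given cells sum to 226, so (1,1) = 69.
Using column 4: 24 + 79 + 9 + 119 + ? → (4,4) = 295 − 231 = 64.
Main diagonal needs 295; the known cells sum to 241, so (5,5) = 54.
Row 5 must total 295; the given cells sum to 221, so (5,2) = 74.
Using column 5: 39 + 94 + (-1) + 54 + ? → (1,5) = 295 − 186 = 109.
The remaining cell in anti-diagonal is (4,2) = 295 − 251 = 44.
Row 4 must total 295; the given cells sum to 191, so (4,3) = 104.
Column 2 needs 295; the known cells sum to 291, so (1,2) = 4.
Column 3: 19 + 49 + 104 + 34 + ? = 295, so (1,3) = 89.

89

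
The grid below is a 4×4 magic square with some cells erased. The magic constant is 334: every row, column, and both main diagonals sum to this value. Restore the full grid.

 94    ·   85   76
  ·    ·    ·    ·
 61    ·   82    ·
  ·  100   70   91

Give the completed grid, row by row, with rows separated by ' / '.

94 79 85 76 / 106 67 97 64 / 61 88 82 103 / 73 100 70 91

Using row 1: 94 + 85 + 76 + ? → (1,2) = 334 − 255 = 79.
Row 4 must total 334; the given cells sum to 261, so (4,1) = 73.
Column 1: 94 + 61 + 73 + ? = 334, so (2,1) = 106.
Column 3 must total 334; the given cells sum to 237, so (2,3) = 97.
The remaining cell in main diagonal is (2,2) = 334 − 267 = 67.
The remaining cell in anti-diagonal is (3,2) = 334 − 246 = 88.
Using row 2: 106 + 67 + 97 + ? → (2,4) = 334 − 270 = 64.
The remaining cell in row 3 is (3,4) = 334 − 231 = 103.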